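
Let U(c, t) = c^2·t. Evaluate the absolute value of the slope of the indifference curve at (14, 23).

MRS = 23/7

MU_c = 2·c·t and MU_t = c^2.
MRS = MU_c/MU_t = (2/1)·t/c.
At (14, 23): MRS = 23/7.
So at (14, 23) the consumer would give up 23/7 units of t for one more unit of c.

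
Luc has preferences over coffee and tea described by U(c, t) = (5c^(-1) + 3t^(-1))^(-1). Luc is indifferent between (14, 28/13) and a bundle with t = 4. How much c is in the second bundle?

U depends on (c, t) only through S = 5c^(-1) + 3t^(-1), so equal utility means equal S. At (14, 28/13): S = 1.75.
With t = 4: 3·4^(-1) = 0.75, so 5c^(-1) = 1.75 − 0.75 = 1, i.e. c^(-1) = 0.2.
Hence c = 1/0.2 = 5.
Check: U(5, 4) = 0.5714.

c = 5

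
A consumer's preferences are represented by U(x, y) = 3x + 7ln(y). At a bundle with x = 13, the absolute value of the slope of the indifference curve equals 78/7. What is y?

MU_x = 3, MU_y = 7/y.
MRS = 3 ÷ (7/y).
MRS depends only on y: (3/7)·y = 78/7 ⇒ y = (78/7)/(3/7) = 26.

y = 26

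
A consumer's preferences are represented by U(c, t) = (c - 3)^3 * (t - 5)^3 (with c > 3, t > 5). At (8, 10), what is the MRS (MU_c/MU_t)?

MU_c = 3·(c−3)^2·(t−5)^3, MU_t = 3·(c−3)^3·(t−5)^2.
MRS = (t−5)/(c−3).
At (8, 10): MRS = 1.
The indifference curve has slope −1 at this bundle.

MRS = 1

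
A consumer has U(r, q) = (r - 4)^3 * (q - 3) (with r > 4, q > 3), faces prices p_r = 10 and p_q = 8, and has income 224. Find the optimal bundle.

r* = 16, q* = 8

MU_r = 3·(r−4)^2·(q−3), MU_q = (r−4)^3.
MRS = (3/1)·(q−3)/(r−4).
Tangency: set MRS = p_r/p_q = 10/8 = 1.25.
So (3/1)·(q − 3)/(r − 4) = 1.25, i.e. (q − 3) = (5/12)·(r − 4).
Rewrite the budget in excess-of-subsistence terms: 10·(r − 4) + 8·(q − 3) = 224 − 10·4 − 8·3 = 160.
Substituting, (40/3)·(r − 4) = 160, so r − 4 = 12 and r* = 16.
Then q − 3 = (5/12)·12 = 5, so q* = 8.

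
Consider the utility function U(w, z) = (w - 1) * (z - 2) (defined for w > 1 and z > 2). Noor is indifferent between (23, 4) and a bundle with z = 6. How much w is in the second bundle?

U(23, 4) = 44.
Set U(w, 6) = 44 and solve.
With z = 6: (6 − 2) = 4, so (w − 1) = 44/4 = 11.
So w = 1 + 11 = 12.
Check: U(12, 6) = 44.

w = 12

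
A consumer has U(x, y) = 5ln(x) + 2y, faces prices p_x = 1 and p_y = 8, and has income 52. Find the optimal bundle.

x* = 20, y* = 4

MU_x = 5/x, MU_y = 2.
MRS = 5/x ÷ 2.
Tangency: set MRS = p_x/p_y = 1/8 = 0.125.
MRS depends only on x: 2.5/x = 0.125 ⇒ x* = 2.5/0.125 = 20.
From the budget, 8·y = 52 − 1·20 = 32, so y* = 4.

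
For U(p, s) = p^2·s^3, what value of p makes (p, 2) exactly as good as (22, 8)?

U(22, 8) = 247808.
Set U(p, 2) = 247808 and solve.
With s = 2: 2^3 = 8, so p^2 = 247808/8 = 30976; taking the square root, p = 176.
Check: U(176, 2) = 247808.

p = 176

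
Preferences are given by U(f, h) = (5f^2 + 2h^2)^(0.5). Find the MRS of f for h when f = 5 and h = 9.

For CES with ρ = 2, MRS = (5/2)·(h/f)^(-1).
At (5, 9): MRS = 25/18.
That is, one extra unit of f is worth 25/18 units of h at the margin.

MRS = 25/18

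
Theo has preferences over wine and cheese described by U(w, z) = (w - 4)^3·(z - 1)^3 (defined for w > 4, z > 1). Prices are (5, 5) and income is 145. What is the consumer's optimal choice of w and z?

MU_w = 3·(w−4)^2·(z−1)^3, MU_z = 3·(w−4)^3·(z−1)^2.
MRS = (z−1)/(w−4).
Tangency: set MRS = p_w/p_z = 5/5 = 1.
So (z − 1)/(w − 4) = 1, i.e. (z − 1) = (w − 4).
Rewrite the budget in excess-of-subsistence terms: 5·(w − 4) + 5·(z − 1) = 145 − 5·4 − 5·1 = 120.
Substituting, 10·(w − 4) = 120, so w − 4 = 12 and w* = 16.
Then z − 1 = 12, so z* = 13.

w* = 16, z* = 13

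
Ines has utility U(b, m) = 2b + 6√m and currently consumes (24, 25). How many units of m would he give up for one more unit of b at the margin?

MU_b = 2, MU_m = 6/(2√m).
MRS = 2 ÷ (6/(2√m)).
At (24, 25): MRS = 10/3.
So at (24, 25) the consumer would give up 10/3 units of m for one more unit of b.

MRS = 10/3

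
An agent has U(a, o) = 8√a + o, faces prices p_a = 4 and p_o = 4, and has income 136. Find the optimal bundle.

a* = 16, o* = 18

MU_a = 8/(2√a), MU_o = 1.
MRS = 8/(2√a) ÷ 1.
Tangency: set MRS = p_a/p_o = 4/4 = 1.
MRS depends only on a: 4/√a = 1 ⇒ √a = 4/1 = 4 ⇒ a* = 16.
From the budget, 4·o = 136 − 4·16 = 72, so o* = 18.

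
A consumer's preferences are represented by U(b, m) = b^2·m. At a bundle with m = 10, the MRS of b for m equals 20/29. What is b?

b = 29

MU_b = 2·b·m and MU_m = b^2.
MRS = MU_b/MU_m = (2/1)·m/b.
Substitute m = 10: MRS = 20/b. Setting 20/b = 20/29 gives b = 20/(20/29) = 29.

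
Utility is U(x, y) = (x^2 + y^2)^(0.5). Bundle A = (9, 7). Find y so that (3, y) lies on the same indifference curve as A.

y = 11

U depends on (x, y) only through S = x^2 + y^2, so equal utility means equal S. At (9, 7): S = 130.
With x = 3: 3^2 = 9, so y^2 = 130 − 9 = 121.
Hence y = √121 = 11.
Check: U(3, 11) = 11.4018.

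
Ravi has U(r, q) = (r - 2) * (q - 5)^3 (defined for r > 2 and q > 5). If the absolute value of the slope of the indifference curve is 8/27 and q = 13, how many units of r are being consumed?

r = 11

MU_r = (q−5)^3, MU_q = 3·(r−2)·(q−5)^2.
MRS = (1/3)·(q−5)/(r−2).
Substitute q = 13: MRS = (8/3)/(r − 2). Setting this equal to 8/27 gives r − 2 = (8/3)/(8/27) = 9, so r = 11.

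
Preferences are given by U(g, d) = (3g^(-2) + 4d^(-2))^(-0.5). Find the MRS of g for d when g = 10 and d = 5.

MRS = 3/32

For CES with ρ = -2, MRS = (3/4)·(d/g)^3.
At (10, 5): MRS = 3/32.
So at (10, 5) the consumer would give up 3/32 units of d for one more unit of g.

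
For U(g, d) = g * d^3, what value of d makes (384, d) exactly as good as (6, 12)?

d = 3

U(6, 12) = 10368.
Set U(384, d) = 10368 and solve.
With g = 384: d^3 = 10368/384 = 27; taking the cube root, d = 3.
Check: U(384, 3) = 10368.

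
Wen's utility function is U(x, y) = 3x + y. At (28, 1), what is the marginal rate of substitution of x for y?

MRS = 3

MU_x = 3, MU_y = 1, so MRS = 3/1 = 3 at every bundle.
At (28, 1): MRS = 3.
So at (28, 1) the consumer would give up 3 units of y for one more unit of x.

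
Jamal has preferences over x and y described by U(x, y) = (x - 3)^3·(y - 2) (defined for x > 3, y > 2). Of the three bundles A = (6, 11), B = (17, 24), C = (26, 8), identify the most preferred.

Evaluate utility at each bundle:
U(A) = 243.
U(B) = 60368.
U(C) = 73002.
Highest utility is C, so C ≻ B ≻ A.

Bundle C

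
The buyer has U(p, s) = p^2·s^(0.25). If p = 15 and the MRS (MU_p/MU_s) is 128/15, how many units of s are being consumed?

s = 16

MU_p = 2·p·s^(0.25) and MU_s = 0.25·p^2·s^(-0.75).
MRS = MU_p/MU_s = (8)·s/p.
Substitute p = 15: MRS = s/1.875. Setting s/1.875 = 128/15 gives s = (128/15)·1.875 = 16.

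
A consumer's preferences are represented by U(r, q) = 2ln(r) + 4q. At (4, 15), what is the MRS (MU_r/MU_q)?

MRS = 0.125

MU_r = 2/r, MU_q = 4.
MRS = 2/r ÷ 4.
At (4, 15): MRS = 0.125.
So at (4, 15) the consumer would give up 0.125 units of q for one more unit of r.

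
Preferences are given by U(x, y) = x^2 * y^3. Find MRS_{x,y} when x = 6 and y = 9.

MU_x = 2·x·y^3 and MU_y = 3·x^2·y^2.
MRS = MU_x/MU_y = (2/3)·y/x.
At (6, 9): MRS = 1.
That is, one extra unit of x is worth 1 units of y at the margin.

MRS = 1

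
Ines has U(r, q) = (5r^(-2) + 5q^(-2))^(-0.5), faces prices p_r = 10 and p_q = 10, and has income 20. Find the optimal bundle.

r* = 1, q* = 1

For CES with ρ = -2, MRS = (q/r)^3.
Tangency: set MRS = p_r/p_q = 10/10 = 1.
So (q/r)^3 = 1; taking the cube root, q/r = 1, i.e. q = r.
Substitute into the budget 10·r + 10·q = 20: 20·r = 20, so r* = 1 and q* = 1.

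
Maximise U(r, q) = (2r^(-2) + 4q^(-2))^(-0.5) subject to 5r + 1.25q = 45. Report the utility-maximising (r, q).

For CES with ρ = -2, MRS = (2/4)·(q/r)^3.
Tangency: set MRS = p_r/p_q = 5/1.25 = 4.
So (q/r)^3 = 8; taking the cube root, q/r = 2, i.e. q = 2·r.
Substitute into the budget 5·r + 1.25·q = 45: 7.5·r = 45, so r* = 6 and q* = 2·6 = 12.

r* = 6, q* = 12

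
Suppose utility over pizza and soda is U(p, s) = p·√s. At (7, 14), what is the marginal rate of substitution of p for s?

MU_p = √s and MU_s = 0.5·p·s^(-0.5).
MRS = MU_p/MU_s = (2)·s/p.
At (7, 14): MRS = 4.
So at (7, 14) the consumer would give up 4 units of s for one more unit of p.

MRS = 4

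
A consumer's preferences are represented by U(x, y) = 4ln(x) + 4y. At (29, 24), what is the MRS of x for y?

MU_x = 4/x, MU_y = 4.
MRS = 4/x ÷ 4.
At (29, 24): MRS = 1/29.
The indifference curve has slope −1/29 at this bundle.

MRS = 1/29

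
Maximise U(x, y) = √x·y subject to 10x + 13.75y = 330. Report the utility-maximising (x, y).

x* = 11, y* = 16

MU_x = 0.5·x^(-0.5)·y and MU_y = √x.
MRS = MU_x/MU_y = (0.5)·y/x.
Tangency: set MRS = p_x/p_y = 10/13.75 = 8/11.
So (0.5)·y/x = 8/11, i.e. y = (16/11)·x.
Substitute into the budget 10·x + 13.75·y = 330: 30·x = 330, so x* = 11.
Then y* = (16/11)·11 = 16.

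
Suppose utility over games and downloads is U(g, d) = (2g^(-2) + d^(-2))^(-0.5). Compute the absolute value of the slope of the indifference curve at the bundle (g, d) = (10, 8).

For CES with ρ = -2, MRS = (2/1)·(d/g)^3.
At (10, 8): MRS = 128/125.
That is, one extra unit of g is worth 128/125 units of d at the margin.

MRS = 128/125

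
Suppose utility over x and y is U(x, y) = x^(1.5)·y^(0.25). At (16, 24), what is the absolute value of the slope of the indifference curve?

MU_x = 1.5·√x·y^(0.25) and MU_y = 0.25·x^(1.5)·y^(-0.75).
MRS = MU_x/MU_y = (6)·y/x.
At (16, 24): MRS = 9.
The indifference curve has slope −9 at this bundle.

MRS = 9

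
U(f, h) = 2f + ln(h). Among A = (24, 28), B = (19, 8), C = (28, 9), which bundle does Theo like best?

Bundle C

Evaluate utility at each bundle:
U(A) = 51.332.
U(B) = 40.079.
U(C) = 58.197.
Highest utility is C, so C ≻ A ≻ B.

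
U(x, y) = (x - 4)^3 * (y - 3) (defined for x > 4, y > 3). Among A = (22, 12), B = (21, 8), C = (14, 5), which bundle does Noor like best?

Bundle A

Evaluate utility at each bundle:
U(A) = 52488.
U(B) = 24565.
U(C) = 2000.
Highest utility is A, so A ≻ B ≻ C.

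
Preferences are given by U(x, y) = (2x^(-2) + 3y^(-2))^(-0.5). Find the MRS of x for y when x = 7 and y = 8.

For CES with ρ = -2, MRS = (2/3)·(y/x)^3.
At (7, 8): MRS = 1024/1029.
So at (7, 8) the consumer would give up 1024/1029 units of y for one more unit of x.

MRS = 1024/1029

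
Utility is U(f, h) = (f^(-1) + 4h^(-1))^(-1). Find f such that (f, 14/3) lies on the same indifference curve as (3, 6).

f = 7

U depends on (f, h) only through S = f^(-1) + 4h^(-1), so equal utility means equal S. At (3, 6): S = 1.
With h = 14/3: 4·(14/3)^(-1) = 6/7, so f^(-1) = 1 − 6/7 = 1/7.
Hence f = 1/(1/7) = 7.
Check: U(7, 14/3) = 1.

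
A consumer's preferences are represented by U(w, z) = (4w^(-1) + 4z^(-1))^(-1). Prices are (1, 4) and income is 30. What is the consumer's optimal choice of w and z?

For CES with ρ = -1, MRS = (z/w)^2.
Tangency: set MRS = p_w/p_z = 1/4 = 0.25.
So (z/w)^2 = 0.25; taking the square root, z/w = 0.5, i.e. z = 0.5·w.
Substitute into the budget 1·w + 4·z = 30: 3·w = 30, so w* = 10 and z* = 0.5·10 = 5.

w* = 10, z* = 5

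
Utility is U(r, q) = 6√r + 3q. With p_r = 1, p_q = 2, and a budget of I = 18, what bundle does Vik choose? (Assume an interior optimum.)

MU_r = 6/(2√r), MU_q = 3.
MRS = 6/(2√r) ÷ 3.
Tangency: set MRS = p_r/p_q = 1/2 = 0.5.
MRS depends only on r: 1/√r = 0.5 ⇒ √r = 1/0.5 = 2 ⇒ r* = 4.
From the budget, 2·q = 18 − 1·4 = 14, so q* = 7.

r* = 4, q* = 7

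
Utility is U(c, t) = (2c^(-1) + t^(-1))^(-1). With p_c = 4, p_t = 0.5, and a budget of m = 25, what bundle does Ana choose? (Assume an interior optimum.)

For CES with ρ = -1, MRS = (2/1)·(t/c)^2.
Tangency: set MRS = p_c/p_t = 4/0.5 = 8.
So (t/c)^2 = 4; taking the square root, t/c = 2, i.e. t = 2·c.
Substitute into the budget 4·c + 0.5·t = 25: 5·c = 25, so c* = 5 and t* = 2·5 = 10.

c* = 5, t* = 10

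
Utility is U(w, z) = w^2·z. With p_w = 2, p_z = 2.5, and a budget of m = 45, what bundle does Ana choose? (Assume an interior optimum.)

w* = 15, z* = 6

MU_w = 2·w·z and MU_z = w^2.
MRS = MU_w/MU_z = (2/1)·z/w.
Tangency: set MRS = p_w/p_z = 2/2.5 = 0.8.
So (2/1)·z/w = 0.8, i.e. z = 0.4·w.
Substitute into the budget 2·w + 2.5·z = 45: 3·w = 45, so w* = 15.
Then z* = 0.4·15 = 6.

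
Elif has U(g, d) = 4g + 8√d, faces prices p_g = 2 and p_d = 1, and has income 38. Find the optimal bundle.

g* = 17, d* = 4

MU_g = 4, MU_d = 8/(2√d).
MRS = 4 ÷ (8/(2√d)).
Tangency: set MRS = p_g/p_d = 2/1 = 2.
MRS depends only on d: √d = 2 ⇒ √d = 2 ⇒ d* = 4.
From the budget, 2·g = 38 − 1·4 = 34, so g* = 17.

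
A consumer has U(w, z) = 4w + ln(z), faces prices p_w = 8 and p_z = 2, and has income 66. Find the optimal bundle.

MU_w = 4, MU_z = 1/z.
MRS = 4 ÷ (1/z).
Tangency: set MRS = p_w/p_z = 8/2 = 4.
MRS depends only on z: 4·z = 4 ⇒ z* = 4/4 = 1.
From the budget, 8·w = 66 − 2·1 = 64, so w* = 8.

w* = 8, z* = 1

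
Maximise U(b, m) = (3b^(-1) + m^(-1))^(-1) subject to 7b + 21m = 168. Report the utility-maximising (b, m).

For CES with ρ = -1, MRS = (3/1)·(m/b)^2.
Tangency: set MRS = p_b/p_m = 7/21 = 1/3.
So (m/b)^2 = 1/9; taking the square root, m/b = 1/3, i.e. m = (1/3)·b.
Substitute into the budget 7·b + 21·m = 168: 14·b = 168, so b* = 12 and m* = (1/3)·12 = 4.

b* = 12, m* = 4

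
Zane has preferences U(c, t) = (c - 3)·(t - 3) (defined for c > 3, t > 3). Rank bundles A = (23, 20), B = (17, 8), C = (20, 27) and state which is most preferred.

Evaluate utility at each bundle:
U(A) = 340.
U(B) = 70.
U(C) = 408.
Highest utility is C, so C ≻ A ≻ B.

Bundle C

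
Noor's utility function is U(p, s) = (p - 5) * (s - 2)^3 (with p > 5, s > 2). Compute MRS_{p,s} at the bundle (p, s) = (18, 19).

MRS = 17/39

MU_p = (s−2)^3, MU_s = 3·(p−5)·(s−2)^2.
MRS = (1/3)·(s−2)/(p−5).
At (18, 19): MRS = 17/39.
The indifference curve has slope −17/39 at this bundle.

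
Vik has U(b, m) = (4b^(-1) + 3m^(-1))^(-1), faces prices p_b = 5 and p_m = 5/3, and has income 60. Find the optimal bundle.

For CES with ρ = -1, MRS = (4/3)·(m/b)^2.
Tangency: set MRS = p_b/p_m = 5/(5/3) = 3.
So (m/b)^2 = 2.25; taking the square root, m/b = 1.5, i.e. m = 1.5·b.
Substitute into the budget 5·b + (5/3)·m = 60: 7.5·b = 60, so b* = 8 and m* = 1.5·8 = 12.

b* = 8, m* = 12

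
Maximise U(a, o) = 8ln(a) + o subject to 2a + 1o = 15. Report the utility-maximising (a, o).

MU_a = 8/a, MU_o = 1.
MRS = 8/a ÷ 1.
Tangency: set MRS = p_a/p_o = 2/1 = 2.
MRS depends only on a: 8/a = 2 ⇒ a* = 8/2 = 4.
From the budget, 1·o = 15 − 2·4 = 7, so o* = 7.

a* = 4, o* = 7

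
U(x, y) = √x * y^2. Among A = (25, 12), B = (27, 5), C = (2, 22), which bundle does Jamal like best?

Bundle A

Evaluate utility at each bundle:
U(A) = 720.000.
U(B) = 129.904.
U(C) = 684.479.
Highest utility is A, so A ≻ C ≻ B.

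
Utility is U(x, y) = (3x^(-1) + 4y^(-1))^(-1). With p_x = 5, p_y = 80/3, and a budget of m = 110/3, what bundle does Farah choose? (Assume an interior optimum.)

x* = 2, y* = 1

For CES with ρ = -1, MRS = (3/4)·(y/x)^2.
Tangency: set MRS = p_x/p_y = 5/(80/3) = 3/16.
So (y/x)^2 = 0.25; taking the square root, y/x = 0.5, i.e. y = 0.5·x.
Substitute into the budget 5·x + (80/3)·y = 110/3: (55/3)·x = 110/3, so x* = 2 and y* = 0.5·2 = 1.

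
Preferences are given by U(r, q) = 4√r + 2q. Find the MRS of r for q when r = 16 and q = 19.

MU_r = 4/(2√r), MU_q = 2.
MRS = 4/(2√r) ÷ 2.
At (16, 19): MRS = 0.25.
That is, one extra unit of r is worth 0.25 units of q at the margin.

MRS = 0.25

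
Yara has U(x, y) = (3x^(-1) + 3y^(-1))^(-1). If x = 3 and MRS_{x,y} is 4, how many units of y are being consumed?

For CES with ρ = -1, MRS = (y/x)^2.
Setting (y/3)^2 = 4 gives y/3 = 2 and y = 6.

y = 6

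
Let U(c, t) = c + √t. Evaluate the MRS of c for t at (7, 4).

MU_c = 1, MU_t = 1/(2√t).
MRS = 1 ÷ (1/(2√t)).
At (7, 4): MRS = 4.
So at (7, 4) the consumer would give up 4 units of t for one more unit of c.

MRS = 4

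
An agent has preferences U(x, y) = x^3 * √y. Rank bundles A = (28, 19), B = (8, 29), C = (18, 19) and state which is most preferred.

Evaluate utility at each bundle:
U(A) = 95686.550.
U(B) = 2757.204.
U(C) = 25421.099.
Highest utility is A, so A ≻ C ≻ B.

Bundle A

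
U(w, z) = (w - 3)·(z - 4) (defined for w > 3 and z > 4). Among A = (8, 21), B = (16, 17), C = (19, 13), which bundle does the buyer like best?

Bundle B

Evaluate utility at each bundle:
U(A) = 85.
U(B) = 169.
U(C) = 144.
Highest utility is B, so B ≻ C ≻ A.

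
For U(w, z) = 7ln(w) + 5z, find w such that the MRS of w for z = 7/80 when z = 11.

MU_w = 7/w, MU_z = 5.
MRS = 7/w ÷ 5.
MRS depends only on w: 1.4/w = 7/80 ⇒ w = 1.4/(7/80) = 16.

w = 16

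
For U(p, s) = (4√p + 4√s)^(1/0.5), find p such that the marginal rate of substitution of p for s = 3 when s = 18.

p = 2

For CES with ρ = 0.5, MRS = √(s/p).
Setting √(18/p) = 3 gives 18/p = 9 and p = 2.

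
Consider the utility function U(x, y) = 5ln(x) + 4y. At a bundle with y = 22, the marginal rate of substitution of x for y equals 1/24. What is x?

MU_x = 5/x, MU_y = 4.
MRS = 5/x ÷ 4.
MRS depends only on x: 1.25/x = 1/24 ⇒ x = 1.25/(1/24) = 30.

x = 30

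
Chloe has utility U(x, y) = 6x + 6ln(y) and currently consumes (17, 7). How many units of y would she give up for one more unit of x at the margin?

MRS = 7

MU_x = 6, MU_y = 6/y.
MRS = 6 ÷ (6/y).
At (17, 7): MRS = 7.
The indifference curve has slope −7 at this bundle.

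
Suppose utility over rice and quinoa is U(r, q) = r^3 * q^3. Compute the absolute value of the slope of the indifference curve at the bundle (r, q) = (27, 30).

MRS = 10/9

MU_r = 3·r^2·q^3 and MU_q = 3·r^3·q^2.
MRS = MU_r/MU_q = q/r.
At (27, 30): MRS = 10/9.
That is, one extra unit of r is worth 10/9 units of q at the margin.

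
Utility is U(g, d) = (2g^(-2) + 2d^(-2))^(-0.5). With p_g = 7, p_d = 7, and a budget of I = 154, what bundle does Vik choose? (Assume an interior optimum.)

For CES with ρ = -2, MRS = (d/g)^3.
Tangency: set MRS = p_g/p_d = 7/7 = 1.
So (d/g)^3 = 1; taking the cube root, d/g = 1, i.e. d = g.
Substitute into the budget 7·g + 7·d = 154: 14·g = 154, so g* = 11 and d* = 11.

g* = 11, d* = 11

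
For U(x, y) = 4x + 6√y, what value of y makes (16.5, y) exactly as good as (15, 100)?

y = 81

U(15, 100) = 120.
Set U(16.5, y) = 120 and solve.
With x = 16.5: 6√y = 120 − 4·16.5 = 54, so √y = 9 and y = 81.
Check: U(16.5, 81) = 120.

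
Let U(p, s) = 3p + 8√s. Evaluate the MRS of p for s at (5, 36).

MRS = 4.5

MU_p = 3, MU_s = 8/(2√s).
MRS = 3 ÷ (8/(2√s)).
At (5, 36): MRS = 4.5.
That is, one extra unit of p is worth 4.5 units of s at the margin.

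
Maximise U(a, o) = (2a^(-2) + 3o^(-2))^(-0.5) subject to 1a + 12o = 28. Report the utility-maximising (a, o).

a* = 4, o* = 2

For CES with ρ = -2, MRS = (2/3)·(o/a)^3.
Tangency: set MRS = p_a/p_o = 1/12.
So (o/a)^3 = 0.125; taking the cube root, o/a = 0.5, i.e. o = 0.5·a.
Substitute into the budget 1·a + 12·o = 28: 7·a = 28, so a* = 4 and o* = 0.5·4 = 2.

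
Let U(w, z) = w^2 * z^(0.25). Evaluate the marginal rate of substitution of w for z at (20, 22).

MRS = 8.8

MU_w = 2·w·z^(0.25) and MU_z = 0.25·w^2·z^(-0.75).
MRS = MU_w/MU_z = (8)·z/w.
At (20, 22): MRS = 8.8.
That is, one extra unit of w is worth 8.8 units of z at the margin.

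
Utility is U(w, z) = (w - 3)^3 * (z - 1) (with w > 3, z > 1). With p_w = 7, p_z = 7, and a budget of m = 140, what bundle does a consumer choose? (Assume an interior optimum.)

MU_w = 3·(w−3)^2·(z−1), MU_z = (w−3)^3.
MRS = (3/1)·(z−1)/(w−3).
Tangency: set MRS = p_w/p_z = 7/7 = 1.
So (3/1)·(z − 1)/(w − 3) = 1, i.e. (z − 1) = (1/3)·(w − 3).
Rewrite the budget in excess-of-subsistence terms: 7·(w − 3) + 7·(z − 1) = 140 − 7·3 − 7·1 = 112.
Substituting, (28/3)·(w − 3) = 112, so w − 3 = 12 and w* = 15.
Then z − 1 = (1/3)·12 = 4, so z* = 5.

w* = 15, z* = 5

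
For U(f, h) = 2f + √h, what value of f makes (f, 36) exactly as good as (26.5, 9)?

U(26.5, 9) = 56.
Set U(f, 36) = 56 and solve.
With h = 36: √36 = 6, so 2f = 56 − 6 = 50 and f = 25.
Check: U(25, 36) = 56.

f = 25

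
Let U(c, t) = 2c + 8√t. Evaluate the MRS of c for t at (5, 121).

MRS = 5.5

MU_c = 2, MU_t = 8/(2√t).
MRS = 2 ÷ (8/(2√t)).
At (5, 121): MRS = 5.5.
That is, one extra unit of c is worth 5.5 units of t at the margin.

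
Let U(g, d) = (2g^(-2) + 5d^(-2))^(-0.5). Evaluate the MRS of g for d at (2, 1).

MRS = 0.05

For CES with ρ = -2, MRS = (2/5)·(d/g)^3.
At (2, 1): MRS = 0.05.
The indifference curve has slope −0.05 at this bundle.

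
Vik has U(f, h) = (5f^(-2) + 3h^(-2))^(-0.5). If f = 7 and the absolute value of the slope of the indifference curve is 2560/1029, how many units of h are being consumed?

h = 8

For CES with ρ = -2, MRS = (5/3)·(h/f)^3.
Setting (5/3)·(h/7)^3 = 2560/1029 gives (h/7)^3 = 512/343, so h/7 = 8/7 and h = 8.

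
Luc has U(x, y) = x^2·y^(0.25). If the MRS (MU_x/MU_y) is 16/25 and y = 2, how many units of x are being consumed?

x = 25

MU_x = 2·x·y^(0.25) and MU_y = 0.25·x^2·y^(-0.75).
MRS = MU_x/MU_y = (8)·y/x.
Substitute y = 2: MRS = 16/x. Setting 16/x = 16/25 gives x = 16/(16/25) = 25.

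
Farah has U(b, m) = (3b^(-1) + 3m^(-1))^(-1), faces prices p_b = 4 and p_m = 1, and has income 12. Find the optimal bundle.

For CES with ρ = -1, MRS = (m/b)^2.
Tangency: set MRS = p_b/p_m = 4/1 = 4.
So (m/b)^2 = 4; taking the square root, m/b = 2, i.e. m = 2·b.
Substitute into the budget 4·b + 1·m = 12: 6·b = 12, so b* = 2 and m* = 2·2 = 4.

b* = 2, m* = 4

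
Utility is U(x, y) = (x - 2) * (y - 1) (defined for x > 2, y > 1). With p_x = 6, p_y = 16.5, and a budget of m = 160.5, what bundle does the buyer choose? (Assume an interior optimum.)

MU_x = (y−1), MU_y = (x−2).
MRS = (y−1)/(x−2).
Tangency: set MRS = p_x/p_y = 6/16.5 = 4/11.
So (y − 1)/(x − 2) = 4/11, i.e. (y − 1) = (4/11)·(x − 2).
Rewrite the budget in excess-of-subsistence terms: 6·(x − 2) + 16.5·(y − 1) = 160.5 − 6·2 − 16.5·1 = 132.
Substituting, 12·(x − 2) = 132, so x − 2 = 11 and x* = 13.
Then y − 1 = (4/11)·11 = 4, so y* = 5.

x* = 13, y* = 5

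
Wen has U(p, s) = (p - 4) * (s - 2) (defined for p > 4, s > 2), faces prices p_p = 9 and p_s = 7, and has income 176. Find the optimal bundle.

MU_p = (s−2), MU_s = (p−4).
MRS = (s−2)/(p−4).
Tangency: set MRS = p_p/p_s = 9/7.
So (s − 2)/(p − 4) = 9/7, i.e. (s − 2) = (9/7)·(p − 4).
Rewrite the budget in excess-of-subsistence terms: 9·(p − 4) + 7·(s − 2) = 176 − 9·4 − 7·2 = 126.
Substituting, 18·(p − 4) = 126, so p − 4 = 7 and p* = 11.
Then s − 2 = (9/7)·7 = 9, so s* = 11.

p* = 11, s* = 11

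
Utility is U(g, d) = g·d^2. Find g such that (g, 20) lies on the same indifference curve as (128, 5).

U(128, 5) = 3200.
Set U(g, 20) = 3200 and solve.
With d = 20: 20^2 = 400, so g = 3200/400 = 8.
Check: U(8, 20) = 3200.

g = 8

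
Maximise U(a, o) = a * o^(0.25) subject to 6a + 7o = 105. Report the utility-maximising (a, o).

MU_a = o^(0.25) and MU_o = 0.25·a·o^(-0.75).
MRS = MU_a/MU_o = (4)·o/a.
Tangency: set MRS = p_a/p_o = 6/7.
So (4)·o/a = 6/7, i.e. o = (3/14)·a.
Substitute into the budget 6·a + 7·o = 105: 7.5·a = 105, so a* = 14.
Then o* = (3/14)·14 = 3.

a* = 14, o* = 3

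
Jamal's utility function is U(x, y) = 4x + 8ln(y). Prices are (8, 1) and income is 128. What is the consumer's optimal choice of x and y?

x* = 14, y* = 16

MU_x = 4, MU_y = 8/y.
MRS = 4 ÷ (8/y).
Tangency: set MRS = p_x/p_y = 8/1 = 8.
MRS depends only on y: 0.5·y = 8 ⇒ y* = 8/0.5 = 16.
From the budget, 8·x = 128 − 1·16 = 112, so x* = 14.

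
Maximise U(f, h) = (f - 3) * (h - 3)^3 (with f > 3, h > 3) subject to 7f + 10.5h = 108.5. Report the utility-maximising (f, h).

MU_f = (h−3)^3, MU_h = 3·(f−3)·(h−3)^2.
MRS = (1/3)·(h−3)/(f−3).
Tangency: set MRS = p_f/p_h = 7/10.5 = 2/3.
So (1/3)·(h − 3)/(f − 3) = 2/3, i.e. (h − 3) = 2·(f − 3).
Rewrite the budget in excess-of-subsistence terms: 7·(f − 3) + 10.5·(h − 3) = 108.5 − 7·3 − 10.5·3 = 56.
Substituting, 28·(f − 3) = 56, so f − 3 = 2 and f* = 5.
Then h − 3 = 2·2 = 4, so h* = 7.

f* = 5, h* = 7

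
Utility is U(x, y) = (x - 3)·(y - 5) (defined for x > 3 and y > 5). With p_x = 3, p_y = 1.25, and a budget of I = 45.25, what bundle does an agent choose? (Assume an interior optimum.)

MU_x = (y−5), MU_y = (x−3).
MRS = (y−5)/(x−3).
Tangency: set MRS = p_x/p_y = 3/1.25 = 2.4.
So (y − 5)/(x − 3) = 2.4, i.e. (y − 5) = 2.4·(x − 3).
Rewrite the budget in excess-of-subsistence terms: 3·(x − 3) + 1.25·(y − 5) = 45.25 − 3·3 − 1.25·5 = 30.
Substituting, 6·(x − 3) = 30, so x − 3 = 5 and x* = 8.
Then y − 5 = 2.4·5 = 12, so y* = 17.

x* = 8, y* = 17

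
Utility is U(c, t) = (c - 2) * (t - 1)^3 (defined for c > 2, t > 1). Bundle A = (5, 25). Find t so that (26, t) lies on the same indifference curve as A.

U(5, 25) = 41472.
Set U(26, t) = 41472 and solve.
With c = 26: (26 − 2) = 24, so (t − 1)^3 = 41472/24 = 1728.
Taking the cube root (with t > 1): t − 1 = 12, so t = 13.
Check: U(26, 13) = 41472.

t = 13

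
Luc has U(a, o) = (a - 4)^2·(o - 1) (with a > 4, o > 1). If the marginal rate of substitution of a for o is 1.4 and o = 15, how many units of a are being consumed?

MU_a = 2·(a−4)·(o−1), MU_o = (a−4)^2.
MRS = (2/1)·(o−1)/(a−4).
Substitute o = 15: MRS = 28/(a − 4). Setting this equal to 1.4 gives a − 4 = 28/1.4 = 20, so a = 24.

a = 24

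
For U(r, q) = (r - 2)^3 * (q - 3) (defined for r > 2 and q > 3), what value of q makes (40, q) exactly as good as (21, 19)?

U(21, 19) = 109744.
Set U(40, q) = 109744 and solve.
With r = 40: (40 − 2)^3 = 54872, so (q − 3) = 109744/54872 = 2.
So q = 3 + 2 = 5.
Check: U(40, 5) = 109744.

q = 5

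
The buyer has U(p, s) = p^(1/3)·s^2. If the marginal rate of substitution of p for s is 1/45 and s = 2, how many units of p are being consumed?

p = 15

MU_p = 1/3·p^(-2/3)·s^2 and MU_s = 2·p^(1/3)·s.
MRS = MU_p/MU_s = (1/6)·s/p.
Substitute s = 2: MRS = (1/3)/p. Setting (1/3)/p = 1/45 gives p = (1/3)/(1/45) = 15.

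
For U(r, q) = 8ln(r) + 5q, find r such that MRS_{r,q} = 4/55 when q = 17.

r = 22

MU_r = 8/r, MU_q = 5.
MRS = 8/r ÷ 5.
MRS depends only on r: 1.6/r = 4/55 ⇒ r = 1.6/(4/55) = 22.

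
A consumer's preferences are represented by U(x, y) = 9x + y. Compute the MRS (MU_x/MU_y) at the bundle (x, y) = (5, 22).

MRS = 9

MU_x = 9, MU_y = 1, so MRS = 9/1 = 9 at every bundle.
At (5, 22): MRS = 9.
That is, one extra unit of x is worth 9 units of y at the margin.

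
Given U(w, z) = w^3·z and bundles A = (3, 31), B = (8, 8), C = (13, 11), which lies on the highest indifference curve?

Bundle C

Evaluate utility at each bundle:
U(A) = 837.
U(B) = 4096.
U(C) = 24167.
Highest utility is C, so C ≻ B ≻ A.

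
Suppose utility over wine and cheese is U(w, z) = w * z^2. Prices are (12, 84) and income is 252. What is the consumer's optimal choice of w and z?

w* = 7, z* = 2

MU_w = z^2 and MU_z = 2·w·z.
MRS = MU_w/MU_z = (1/2)·z/w.
Tangency: set MRS = p_w/p_z = 12/84 = 1/7.
So (1/2)·z/w = 1/7, i.e. z = (2/7)·w.
Substitute into the budget 12·w + 84·z = 252: 36·w = 252, so w* = 7.
Then z* = (2/7)·7 = 2.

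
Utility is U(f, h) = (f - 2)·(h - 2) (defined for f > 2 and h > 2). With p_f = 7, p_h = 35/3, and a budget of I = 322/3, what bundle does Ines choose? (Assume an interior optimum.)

f* = 7, h* = 5

MU_f = (h−2), MU_h = (f−2).
MRS = (h−2)/(f−2).
Tangency: set MRS = p_f/p_h = 7/(35/3) = 0.6.
So (h − 2)/(f − 2) = 0.6, i.e. (h − 2) = 0.6·(f − 2).
Rewrite the budget in excess-of-subsistence terms: 7·(f − 2) + (35/3)·(h − 2) = 322/3 − 7·2 − (35/3)·2 = 70.
Substituting, 14·(f − 2) = 70, so f − 2 = 5 and f* = 7.
Then h − 2 = 0.6·5 = 3, so h* = 5.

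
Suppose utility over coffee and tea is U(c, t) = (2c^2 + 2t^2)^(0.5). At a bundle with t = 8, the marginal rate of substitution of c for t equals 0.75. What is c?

For CES with ρ = 2, MRS = (t/c)^(-1).
Setting (8/c)^(-1) = 0.75 gives 8/c = 4/3 and c = 6.

c = 6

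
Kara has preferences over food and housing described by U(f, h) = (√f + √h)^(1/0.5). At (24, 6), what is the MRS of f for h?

MRS = 0.5

For CES with ρ = 0.5, MRS = √(h/f).
At (24, 6): MRS = 0.5.
The indifference curve has slope −0.5 at this bundle.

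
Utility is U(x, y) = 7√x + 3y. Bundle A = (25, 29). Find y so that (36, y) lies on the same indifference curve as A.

U(25, 29) = 122.
Set U(36, y) = 122 and solve.
With x = 36: √36 = 6, so 3y = 122 − 7·6 = 80 and y = 80/3.
Check: U(36, 80/3) = 122.

y = 80/3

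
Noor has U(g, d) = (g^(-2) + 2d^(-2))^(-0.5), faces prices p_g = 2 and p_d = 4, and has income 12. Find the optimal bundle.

For CES with ρ = -2, MRS = (1/2)·(d/g)^3.
Tangency: set MRS = p_g/p_d = 2/4 = 0.5.
So (d/g)^3 = 1; taking the cube root, d/g = 1, i.e. d = g.
Substitute into the budget 2·g + 4·d = 12: 6·g = 12, so g* = 2 and d* = 2.

g* = 2, d* = 2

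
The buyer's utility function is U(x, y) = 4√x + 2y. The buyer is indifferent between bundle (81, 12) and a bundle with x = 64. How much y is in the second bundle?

U(81, 12) = 60.
Set U(64, y) = 60 and solve.
With x = 64: √64 = 8, so 2y = 60 − 4·8 = 28 and y = 14.
Check: U(64, 14) = 60.

y = 14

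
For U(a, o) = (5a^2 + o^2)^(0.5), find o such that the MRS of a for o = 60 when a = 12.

o = 1

For CES with ρ = 2, MRS = (5/1)·(o/a)^(-1).
Setting (5/1)·(o/12)^(-1) = 60 gives (o/12)^(-1) = 12, so o/12 = 1/12 and o = 1.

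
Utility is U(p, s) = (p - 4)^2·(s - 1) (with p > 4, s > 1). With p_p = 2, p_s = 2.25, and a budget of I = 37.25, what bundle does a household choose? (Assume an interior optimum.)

MU_p = 2·(p−4)·(s−1), MU_s = (p−4)^2.
MRS = (2/1)·(s−1)/(p−4).
Tangency: set MRS = p_p/p_s = 2/2.25 = 8/9.
So (2/1)·(s − 1)/(p − 4) = 8/9, i.e. (s − 1) = (4/9)·(p − 4).
Rewrite the budget in excess-of-subsistence terms: 2·(p − 4) + 2.25·(s − 1) = 37.25 − 2·4 − 2.25·1 = 27.
Substituting, 3·(p − 4) = 27, so p − 4 = 9 and p* = 13.
Then s − 1 = (4/9)·9 = 4, so s* = 5.

p* = 13, s* = 5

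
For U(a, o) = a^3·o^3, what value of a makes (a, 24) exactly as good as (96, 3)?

a = 12

U(96, 3) = 23887872.
Set U(a, 24) = 23887872 and solve.
With o = 24: 24^3 = 13824, so a^3 = 23887872/13824 = 1728; taking the cube root, a = 12.
Check: U(12, 24) = 23887872.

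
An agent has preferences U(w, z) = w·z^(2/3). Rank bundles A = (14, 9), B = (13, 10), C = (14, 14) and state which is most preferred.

Bundle C

Evaluate utility at each bundle:
U(A) = 60.574.
U(B) = 60.341.
U(C) = 81.323.
Highest utility is C, so C ≻ A ≻ B.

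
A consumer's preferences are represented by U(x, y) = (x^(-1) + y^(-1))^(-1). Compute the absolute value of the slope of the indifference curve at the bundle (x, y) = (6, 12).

MRS = 4

For CES with ρ = -1, MRS = (y/x)^2.
At (6, 12): MRS = 4.
That is, one extra unit of x is worth 4 units of y at the margin.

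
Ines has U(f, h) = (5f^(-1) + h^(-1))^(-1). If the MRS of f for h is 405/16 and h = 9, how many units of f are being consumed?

f = 4

For CES with ρ = -1, MRS = (5/1)·(h/f)^2.
Setting (5/1)·(9/f)^2 = 405/16 gives (9/f)^2 = 81/16, so 9/f = 2.25 and f = 4.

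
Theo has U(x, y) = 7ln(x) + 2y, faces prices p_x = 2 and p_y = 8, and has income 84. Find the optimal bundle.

MU_x = 7/x, MU_y = 2.
MRS = 7/x ÷ 2.
Tangency: set MRS = p_x/p_y = 2/8 = 0.25.
MRS depends only on x: 3.5/x = 0.25 ⇒ x* = 3.5/0.25 = 14.
From the budget, 8·y = 84 − 2·14 = 56, so y* = 7.

x* = 14, y* = 7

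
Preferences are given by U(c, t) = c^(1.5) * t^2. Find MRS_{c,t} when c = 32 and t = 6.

MRS = 9/64

MU_c = 1.5·√c·t^2 and MU_t = 2·c^(1.5)·t.
MRS = MU_c/MU_t = (0.75)·t/c.
At (32, 6): MRS = 9/64.
So at (32, 6) the consumer would give up 9/64 units of t for one more unit of c.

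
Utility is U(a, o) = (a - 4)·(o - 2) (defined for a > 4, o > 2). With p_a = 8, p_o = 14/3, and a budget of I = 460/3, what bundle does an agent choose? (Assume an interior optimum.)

MU_a = (o−2), MU_o = (a−4).
MRS = (o−2)/(a−4).
Tangency: set MRS = p_a/p_o = 8/(14/3) = 12/7.
So (o − 2)/(a − 4) = 12/7, i.e. (o − 2) = (12/7)·(a − 4).
Rewrite the budget in excess-of-subsistence terms: 8·(a − 4) + (14/3)·(o − 2) = 460/3 − 8·4 − (14/3)·2 = 112.
Substituting, 16·(a − 4) = 112, so a − 4 = 7 and a* = 11.
Then o − 2 = (12/7)·7 = 12, so o* = 14.

a* = 11, o* = 14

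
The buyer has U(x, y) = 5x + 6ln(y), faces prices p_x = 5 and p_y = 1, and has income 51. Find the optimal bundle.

x* = 9, y* = 6

MU_x = 5, MU_y = 6/y.
MRS = 5 ÷ (6/y).
Tangency: set MRS = p_x/p_y = 5/1 = 5.
MRS depends only on y: (5/6)·y = 5 ⇒ y* = 5/(5/6) = 6.
From the budget, 5·x = 51 − 1·6 = 45, so x* = 9.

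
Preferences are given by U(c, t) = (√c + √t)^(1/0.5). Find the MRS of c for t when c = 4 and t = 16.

For CES with ρ = 0.5, MRS = √(t/c).
At (4, 16): MRS = 2.
So at (4, 16) the consumer would give up 2 units of t for one more unit of c.

MRS = 2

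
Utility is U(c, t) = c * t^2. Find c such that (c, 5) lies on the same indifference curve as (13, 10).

U(13, 10) = 1300.
Set U(c, 5) = 1300 and solve.
With t = 5: 5^2 = 25, so c = 1300/25 = 52.
Check: U(52, 5) = 1300.

c = 52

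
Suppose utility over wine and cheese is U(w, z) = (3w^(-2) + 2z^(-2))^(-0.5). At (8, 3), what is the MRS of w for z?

MRS = 81/1024

For CES with ρ = -2, MRS = (3/2)·(z/w)^3.
At (8, 3): MRS = 81/1024.
The indifference curve has slope −81/1024 at this bundle.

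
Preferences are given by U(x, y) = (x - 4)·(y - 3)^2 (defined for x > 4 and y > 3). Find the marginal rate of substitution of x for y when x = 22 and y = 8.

MRS = 5/36

MU_x = (y−3)^2, MU_y = 2·(x−4)·(y−3).
MRS = (1/2)·(y−3)/(x−4).
At (22, 8): MRS = 5/36.
So at (22, 8) the consumer would give up 5/36 units of y for one more unit of x.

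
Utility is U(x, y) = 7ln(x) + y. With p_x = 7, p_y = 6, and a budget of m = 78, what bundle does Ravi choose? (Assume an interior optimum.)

MU_x = 7/x, MU_y = 1.
MRS = 7/x ÷ 1.
Tangency: set MRS = p_x/p_y = 7/6.
MRS depends only on x: 7/x = 7/6 ⇒ x* = 7/(7/6) = 6.
From the budget, 6·y = 78 − 7·6 = 36, so y* = 6.

x* = 6, y* = 6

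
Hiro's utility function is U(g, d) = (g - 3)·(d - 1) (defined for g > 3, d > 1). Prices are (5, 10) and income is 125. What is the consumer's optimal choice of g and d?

g* = 13, d* = 6

MU_g = (d−1), MU_d = (g−3).
MRS = (d−1)/(g−3).
Tangency: set MRS = p_g/p_d = 5/10 = 0.5.
So (d − 1)/(g − 3) = 0.5, i.e. (d − 1) = 0.5·(g − 3).
Rewrite the budget in excess-of-subsistence terms: 5·(g − 3) + 10·(d − 1) = 125 − 5·3 − 10·1 = 100.
Substituting, 10·(g − 3) = 100, so g − 3 = 10 and g* = 13.
Then d − 1 = 0.5·10 = 5, so d* = 6.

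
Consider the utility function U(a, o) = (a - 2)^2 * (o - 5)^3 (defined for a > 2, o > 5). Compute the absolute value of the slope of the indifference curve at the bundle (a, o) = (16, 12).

MRS = 1/3

MU_a = 2·(a−2)·(o−5)^3, MU_o = 3·(a−2)^2·(o−5)^2.
MRS = (2/3)·(o−5)/(a−2).
At (16, 12): MRS = 1/3.
So at (16, 12) the consumer would give up 1/3 units of o for one more unit of a.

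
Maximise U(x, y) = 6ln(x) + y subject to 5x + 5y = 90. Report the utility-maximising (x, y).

x* = 6, y* = 12

MU_x = 6/x, MU_y = 1.
MRS = 6/x ÷ 1.
Tangency: set MRS = p_x/p_y = 5/5 = 1.
MRS depends only on x: 6/x = 1 ⇒ x* = 6/1 = 6.
From the budget, 5·y = 90 − 5·6 = 60, so y* = 12.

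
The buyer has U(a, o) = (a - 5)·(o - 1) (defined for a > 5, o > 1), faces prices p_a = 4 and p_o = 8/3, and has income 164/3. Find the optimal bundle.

a* = 9, o* = 7

MU_a = (o−1), MU_o = (a−5).
MRS = (o−1)/(a−5).
Tangency: set MRS = p_a/p_o = 4/(8/3) = 1.5.
So (o − 1)/(a − 5) = 1.5, i.e. (o − 1) = 1.5·(a − 5).
Rewrite the budget in excess-of-subsistence terms: 4·(a − 5) + (8/3)·(o − 1) = 164/3 − 4·5 − (8/3)·1 = 32.
Substituting, 8·(a − 5) = 32, so a − 5 = 4 and a* = 9.
Then o − 1 = 1.5·4 = 6, so o* = 7.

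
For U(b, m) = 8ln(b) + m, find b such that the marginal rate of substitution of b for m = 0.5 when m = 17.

b = 16

MU_b = 8/b, MU_m = 1.
MRS = 8/b ÷ 1.
MRS depends only on b: 8/b = 0.5 ⇒ b = 8/0.5 = 16.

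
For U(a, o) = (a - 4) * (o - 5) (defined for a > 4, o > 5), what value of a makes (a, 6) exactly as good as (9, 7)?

a = 14

U(9, 7) = 10.
Set U(a, 6) = 10 and solve.
With o = 6: (6 − 5) = 1, so (a − 4) = 10/1 = 10.
So a = 4 + 10 = 14.
Check: U(14, 6) = 10.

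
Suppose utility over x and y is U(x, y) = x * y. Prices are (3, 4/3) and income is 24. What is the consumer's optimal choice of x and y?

x* = 4, y* = 9

MU_x = y and MU_y = x.
MRS = MU_x/MU_y = y/x.
Tangency: set MRS = p_x/p_y = 3/(4/3) = 2.25.
So y/x = 2.25, i.e. y = 2.25·x.
Substitute into the budget 3·x + (4/3)·y = 24: 6·x = 24, so x* = 4.
Then y* = 2.25·4 = 9.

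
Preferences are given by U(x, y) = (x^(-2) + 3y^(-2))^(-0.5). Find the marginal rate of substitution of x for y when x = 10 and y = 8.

For CES with ρ = -2, MRS = (1/3)·(y/x)^3.
At (10, 8): MRS = 64/375.
The indifference curve has slope −64/375 at this bundle.

MRS = 64/375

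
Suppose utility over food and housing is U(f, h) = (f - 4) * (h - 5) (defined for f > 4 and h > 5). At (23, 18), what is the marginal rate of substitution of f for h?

MRS = 13/19

MU_f = (h−5), MU_h = (f−4).
MRS = (h−5)/(f−4).
At (23, 18): MRS = 13/19.
That is, one extra unit of f is worth 13/19 units of h at the margin.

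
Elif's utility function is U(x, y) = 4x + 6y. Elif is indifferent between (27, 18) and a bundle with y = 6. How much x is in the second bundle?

U(27, 18) = 216.
Set U(x, 6) = 216 and solve.
4x + 6·6 = 216 ⇒ 4x = 180 ⇒ x = 45.
Check: U(45, 6) = 216.

x = 45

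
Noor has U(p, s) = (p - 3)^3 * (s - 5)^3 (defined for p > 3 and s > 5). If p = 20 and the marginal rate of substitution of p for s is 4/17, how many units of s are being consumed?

MU_p = 3·(p−3)^2·(s−5)^3, MU_s = 3·(p−3)^3·(s−5)^2.
MRS = (s−5)/(p−3).
Substitute p = 20: MRS = (s − 5)/17. Setting this equal to 4/17 gives s − 5 = (4/17)·17 = 4, so s = 9.

s = 9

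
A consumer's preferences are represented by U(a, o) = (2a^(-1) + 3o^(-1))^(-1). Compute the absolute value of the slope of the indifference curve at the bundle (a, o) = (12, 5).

MRS = 25/216

For CES with ρ = -1, MRS = (2/3)·(o/a)^2.
At (12, 5): MRS = 25/216.
That is, one extra unit of a is worth 25/216 units of o at the margin.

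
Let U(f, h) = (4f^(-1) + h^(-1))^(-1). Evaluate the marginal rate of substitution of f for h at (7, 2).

For CES with ρ = -1, MRS = (4/1)·(h/f)^2.
At (7, 2): MRS = 16/49.
The indifference curve has slope −16/49 at this bundle.

MRS = 16/49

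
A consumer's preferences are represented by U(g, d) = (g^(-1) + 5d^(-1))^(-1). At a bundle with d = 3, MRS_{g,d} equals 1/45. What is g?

g = 9

For CES with ρ = -1, MRS = (1/5)·(d/g)^2.
Setting (1/5)·(3/g)^2 = 1/45 gives (3/g)^2 = 1/9, so 3/g = 1/3 and g = 9.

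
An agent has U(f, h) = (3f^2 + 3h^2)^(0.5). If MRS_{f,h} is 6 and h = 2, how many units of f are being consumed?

For CES with ρ = 2, MRS = (h/f)^(-1).
Setting (2/f)^(-1) = 6 gives 2/f = 1/6 and f = 12.

f = 12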